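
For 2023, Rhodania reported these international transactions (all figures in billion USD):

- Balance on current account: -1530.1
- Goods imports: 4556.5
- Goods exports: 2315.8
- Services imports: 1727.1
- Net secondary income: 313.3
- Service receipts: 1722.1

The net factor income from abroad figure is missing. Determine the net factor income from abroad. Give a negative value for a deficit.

Current account = goods balance + services balance + net primary income + net secondary income
Sum of the known components = -1932.4
Net factor income from abroad = CA - (known components) = -1530.1 - (-1932.4) = 402.3

402.3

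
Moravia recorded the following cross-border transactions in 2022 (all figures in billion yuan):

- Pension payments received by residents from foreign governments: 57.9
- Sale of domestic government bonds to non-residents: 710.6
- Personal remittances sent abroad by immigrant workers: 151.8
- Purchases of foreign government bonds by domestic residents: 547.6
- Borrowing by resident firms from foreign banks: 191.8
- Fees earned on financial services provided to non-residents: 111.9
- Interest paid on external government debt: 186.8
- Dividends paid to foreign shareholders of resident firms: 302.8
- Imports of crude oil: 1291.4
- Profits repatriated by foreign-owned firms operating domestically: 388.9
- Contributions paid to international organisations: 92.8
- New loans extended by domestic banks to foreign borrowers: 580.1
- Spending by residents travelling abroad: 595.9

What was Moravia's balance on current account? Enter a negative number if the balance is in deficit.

Goods: -1291.4
Services: -595.9 + 111.9 = -484.0
Primary income: -186.8 - 302.8 - 388.9 = -878.5
Secondary income: -151.8 - 92.8 + 57.9 = -186.7
Current account = (-1291.4) + (-484.0) + (-878.5) + (-186.7) = -2840.6
(Excluded from the current account — financial account: sale of domestic government bonds to non-residents 710.6, purchases of foreign government bonds by domestic residents 547.6, borrowing by resident firms from foreign banks 191.8, new loans extended by domestic banks to foreign borrowers 580.1.)

-2840.6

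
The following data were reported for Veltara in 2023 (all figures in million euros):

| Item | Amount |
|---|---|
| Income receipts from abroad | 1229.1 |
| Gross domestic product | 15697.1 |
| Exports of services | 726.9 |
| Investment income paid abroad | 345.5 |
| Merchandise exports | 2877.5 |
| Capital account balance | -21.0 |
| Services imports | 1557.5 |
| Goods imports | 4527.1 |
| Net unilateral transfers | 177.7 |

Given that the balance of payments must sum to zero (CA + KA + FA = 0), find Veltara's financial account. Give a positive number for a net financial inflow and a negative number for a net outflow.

Goods balance = 2877.5 - 4527.1 = -1649.6
Services balance = 726.9 - 1557.5 = -830.6
Trade balance (goods + services) = -1649.6 + (-830.6) = -2480.2
Net primary income = 1229.1 - 345.5 = 883.6
Net secondary income = 177.7
Current account = -2480.2 + 883.6 + 177.7 = -1418.9
Financial account = -(-1418.9 + (-21.0)) = 1439.9

1439.9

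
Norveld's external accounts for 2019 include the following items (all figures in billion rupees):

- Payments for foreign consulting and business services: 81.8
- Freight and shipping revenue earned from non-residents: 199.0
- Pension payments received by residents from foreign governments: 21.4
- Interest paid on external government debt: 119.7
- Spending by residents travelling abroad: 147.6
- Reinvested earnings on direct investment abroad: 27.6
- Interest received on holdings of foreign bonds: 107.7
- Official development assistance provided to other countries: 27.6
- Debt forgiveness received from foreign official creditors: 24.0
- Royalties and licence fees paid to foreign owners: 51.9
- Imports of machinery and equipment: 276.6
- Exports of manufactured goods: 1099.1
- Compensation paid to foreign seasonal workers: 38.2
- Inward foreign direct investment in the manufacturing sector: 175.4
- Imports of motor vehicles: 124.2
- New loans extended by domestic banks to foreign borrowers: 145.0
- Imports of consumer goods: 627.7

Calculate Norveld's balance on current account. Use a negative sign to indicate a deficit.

-40.5

Goods: 1099.1 - 276.6 - 627.7 - 124.2 = 70.6
Services: -81.8 - 51.9 - 147.6 + 199.0 = -82.3
Primary income: 107.7 - 119.7 + 27.6 - 38.2 = -22.6
Secondary income: -27.6 + 21.4 = -6.2
Current account = 70.6 + (-82.3) + (-22.6) + (-6.2) = -40.5
(Excluded from the current account — capital account: debt forgiveness received from foreign official creditors 24.0; financial account: inward foreign direct investment in the manufacturing sector 175.4, new loans extended by domestic banks to foreign borrowers 145.0.)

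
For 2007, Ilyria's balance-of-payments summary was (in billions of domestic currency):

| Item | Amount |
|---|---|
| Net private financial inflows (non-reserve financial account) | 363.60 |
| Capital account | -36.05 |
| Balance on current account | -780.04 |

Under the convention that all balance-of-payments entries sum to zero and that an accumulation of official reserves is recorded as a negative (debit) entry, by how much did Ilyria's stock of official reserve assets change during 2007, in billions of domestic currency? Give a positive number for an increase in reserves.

-452.49

Official reserve transactions balance = -((-780.04) + (-36.05) + 363.60) = 452.49
An accumulation of reserves is recorded as a debit (negative entry), so the change in the stock of reserves is the negative of that balance.
Change in official reserves = -(452.49) = -452.49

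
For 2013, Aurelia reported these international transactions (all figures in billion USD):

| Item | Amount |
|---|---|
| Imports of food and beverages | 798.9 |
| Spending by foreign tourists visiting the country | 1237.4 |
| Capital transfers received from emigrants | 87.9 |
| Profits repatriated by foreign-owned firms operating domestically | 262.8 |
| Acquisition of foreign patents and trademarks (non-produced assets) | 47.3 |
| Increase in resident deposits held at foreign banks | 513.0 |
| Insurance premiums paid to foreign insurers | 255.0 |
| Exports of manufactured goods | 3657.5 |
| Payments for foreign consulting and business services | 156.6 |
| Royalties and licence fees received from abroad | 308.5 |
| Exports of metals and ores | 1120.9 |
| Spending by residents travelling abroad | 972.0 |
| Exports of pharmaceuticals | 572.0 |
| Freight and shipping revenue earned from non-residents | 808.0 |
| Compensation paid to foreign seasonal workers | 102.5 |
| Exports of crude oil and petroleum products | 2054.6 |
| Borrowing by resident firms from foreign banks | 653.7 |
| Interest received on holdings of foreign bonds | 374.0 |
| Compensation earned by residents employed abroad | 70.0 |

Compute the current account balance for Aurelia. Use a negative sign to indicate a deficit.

7655.1

Goods: 2054.6 + 3657.5 + 1120.9 + 572.0 - 798.9 = 6606.1
Services: 1237.4 - 255.0 + 808.0 - 156.6 - 972.0 + 308.5 = 970.3
Primary income: 374.0 + 70.0 - 102.5 - 262.8 = 78.7
Current account = 6606.1 + 970.3 + 78.7 = 7655.1
(Excluded from the current account — capital account: capital transfers received from emigrants 87.9, acquisition of foreign patents and trademarks (non-produced assets) 47.3; financial account: increase in resident deposits held at foreign banks 513.0, borrowing by resident firms from foreign banks 653.7.)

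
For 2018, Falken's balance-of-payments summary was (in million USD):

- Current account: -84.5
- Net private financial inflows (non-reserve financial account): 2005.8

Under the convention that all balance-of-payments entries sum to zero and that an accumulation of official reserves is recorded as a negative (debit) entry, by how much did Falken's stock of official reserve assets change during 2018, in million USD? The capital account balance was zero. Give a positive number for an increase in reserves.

Official reserve transactions balance = -((-84.5) + 2005.8) = -1921.3
An accumulation of reserves is recorded as a debit (negative entry), so the change in the stock of reserves is the negative of that balance.
Change in official reserves = -(-1921.3) = 1921.3

1921.3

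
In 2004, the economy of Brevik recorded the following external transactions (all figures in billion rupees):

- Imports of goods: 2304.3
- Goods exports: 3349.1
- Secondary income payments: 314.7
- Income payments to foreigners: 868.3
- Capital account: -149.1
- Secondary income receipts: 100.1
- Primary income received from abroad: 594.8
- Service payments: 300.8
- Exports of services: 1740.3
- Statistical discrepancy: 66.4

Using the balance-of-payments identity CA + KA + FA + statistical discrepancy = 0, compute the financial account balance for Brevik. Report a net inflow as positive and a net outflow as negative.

-1913.5

Goods balance = 3349.1 - 2304.3 = 1044.8
Services balance = 1740.3 - 300.8 = 1439.5
Trade balance (goods + services) = 1044.8 + 1439.5 = 2484.3
Net primary income = 594.8 - 868.3 = -273.5
Net secondary income = 100.1 - 314.7 = -214.6
Current account = 2484.3 + (-273.5) + (-214.6) = 1996.2
Financial account = -(1996.2 + (-149.1) + 66.4) = -1913.5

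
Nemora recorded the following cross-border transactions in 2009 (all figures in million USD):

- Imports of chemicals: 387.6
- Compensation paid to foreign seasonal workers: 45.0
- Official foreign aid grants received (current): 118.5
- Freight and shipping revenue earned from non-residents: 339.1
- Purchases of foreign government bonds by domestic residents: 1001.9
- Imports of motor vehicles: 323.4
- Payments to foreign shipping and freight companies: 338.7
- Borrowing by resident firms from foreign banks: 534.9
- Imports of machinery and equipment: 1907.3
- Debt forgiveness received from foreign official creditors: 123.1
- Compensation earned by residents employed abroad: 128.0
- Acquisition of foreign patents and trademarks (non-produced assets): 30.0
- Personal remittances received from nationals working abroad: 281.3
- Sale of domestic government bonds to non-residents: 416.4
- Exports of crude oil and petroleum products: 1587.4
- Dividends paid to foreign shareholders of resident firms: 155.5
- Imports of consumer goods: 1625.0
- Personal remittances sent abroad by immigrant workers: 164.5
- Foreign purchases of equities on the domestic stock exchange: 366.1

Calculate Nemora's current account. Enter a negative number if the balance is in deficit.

-2492.7

Goods: 1587.4 - 323.4 - 1907.3 - 1625.0 - 387.6 = -2655.9
Services: 339.1 - 338.7 = 0.4
Primary income: 128.0 - 45.0 - 155.5 = -72.5
Secondary income: 281.3 - 164.5 + 118.5 = 235.3
Current account = (-2655.9) + 0.4 + (-72.5) + 235.3 = -2492.7
(Excluded from the current account — financial account: purchases of foreign government bonds by domestic residents 1001.9, borrowing by resident firms from foreign banks 534.9, sale of domestic government bonds to non-residents 416.4, foreign purchases of equities on the domestic stock exchange 366.1; capital account: debt forgiveness received from foreign official creditors 123.1, acquisition of foreign patents and trademarks (non-produced assets) 30.0.)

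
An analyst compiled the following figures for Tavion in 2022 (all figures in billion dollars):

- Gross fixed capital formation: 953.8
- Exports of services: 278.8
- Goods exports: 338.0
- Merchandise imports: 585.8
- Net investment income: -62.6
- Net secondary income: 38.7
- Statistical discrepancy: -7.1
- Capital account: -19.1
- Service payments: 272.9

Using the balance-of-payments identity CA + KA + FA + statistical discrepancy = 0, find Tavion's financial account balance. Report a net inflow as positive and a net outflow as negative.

Goods balance = 338.0 - 585.8 = -247.8
Services balance = 278.8 - 272.9 = 5.9
Trade balance (goods + services) = -247.8 + 5.9 = -241.9
Net primary income = -62.6
Net secondary income = 38.7
Current account = -241.9 + (-62.6) + 38.7 = -265.8
Financial account = -(-265.8 + (-19.1) + (-7.1)) = 292.0

292.0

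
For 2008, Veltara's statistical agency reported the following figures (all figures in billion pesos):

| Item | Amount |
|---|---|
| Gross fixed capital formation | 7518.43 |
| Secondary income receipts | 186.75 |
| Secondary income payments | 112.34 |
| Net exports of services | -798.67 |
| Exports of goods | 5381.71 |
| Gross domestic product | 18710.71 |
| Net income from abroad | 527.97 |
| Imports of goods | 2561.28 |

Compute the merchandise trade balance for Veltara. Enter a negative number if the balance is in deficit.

2820.43

Goods balance = 5381.71 - 2561.28 = 2820.43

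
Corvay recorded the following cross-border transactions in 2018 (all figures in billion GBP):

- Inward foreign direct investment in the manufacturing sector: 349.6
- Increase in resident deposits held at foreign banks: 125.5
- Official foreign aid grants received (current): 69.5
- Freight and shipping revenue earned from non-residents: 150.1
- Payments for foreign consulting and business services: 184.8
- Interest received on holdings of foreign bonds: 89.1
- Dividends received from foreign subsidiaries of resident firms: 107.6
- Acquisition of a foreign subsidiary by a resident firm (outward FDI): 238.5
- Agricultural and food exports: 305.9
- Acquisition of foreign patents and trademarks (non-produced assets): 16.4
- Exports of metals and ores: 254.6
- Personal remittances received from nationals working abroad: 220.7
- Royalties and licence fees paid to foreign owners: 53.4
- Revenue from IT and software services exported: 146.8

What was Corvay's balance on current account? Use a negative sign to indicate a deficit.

Goods: 305.9 + 254.6 = 560.5
Services: -184.8 + 146.8 + 150.1 - 53.4 = 58.7
Primary income: 107.6 + 89.1 = 196.7
Secondary income: 220.7 + 69.5 = 290.2
Current account = 560.5 + 58.7 + 196.7 + 290.2 = 1106.1
(Excluded from the current account — financial account: inward foreign direct investment in the manufacturing sector 349.6, increase in resident deposits held at foreign banks 125.5, acquisition of a foreign subsidiary by a resident firm (outward FDI) 238.5; capital account: acquisition of foreign patents and trademarks (non-produced assets) 16.4.)

1106.1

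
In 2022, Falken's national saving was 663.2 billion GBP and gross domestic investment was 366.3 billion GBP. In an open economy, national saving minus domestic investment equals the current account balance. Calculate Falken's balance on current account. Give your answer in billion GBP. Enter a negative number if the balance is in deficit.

296.9

CA = S - I = 663.2 - 366.3 = 296.9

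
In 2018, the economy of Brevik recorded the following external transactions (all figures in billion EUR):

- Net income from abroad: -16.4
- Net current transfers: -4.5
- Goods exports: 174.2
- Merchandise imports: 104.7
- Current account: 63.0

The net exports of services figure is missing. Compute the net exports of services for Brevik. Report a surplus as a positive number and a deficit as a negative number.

Current account = goods balance + services balance + net primary income + net secondary income
Sum of the known components = 48.6
Net exports of services = CA - (known components) = 63.0 - 48.6 = 14.4

14.4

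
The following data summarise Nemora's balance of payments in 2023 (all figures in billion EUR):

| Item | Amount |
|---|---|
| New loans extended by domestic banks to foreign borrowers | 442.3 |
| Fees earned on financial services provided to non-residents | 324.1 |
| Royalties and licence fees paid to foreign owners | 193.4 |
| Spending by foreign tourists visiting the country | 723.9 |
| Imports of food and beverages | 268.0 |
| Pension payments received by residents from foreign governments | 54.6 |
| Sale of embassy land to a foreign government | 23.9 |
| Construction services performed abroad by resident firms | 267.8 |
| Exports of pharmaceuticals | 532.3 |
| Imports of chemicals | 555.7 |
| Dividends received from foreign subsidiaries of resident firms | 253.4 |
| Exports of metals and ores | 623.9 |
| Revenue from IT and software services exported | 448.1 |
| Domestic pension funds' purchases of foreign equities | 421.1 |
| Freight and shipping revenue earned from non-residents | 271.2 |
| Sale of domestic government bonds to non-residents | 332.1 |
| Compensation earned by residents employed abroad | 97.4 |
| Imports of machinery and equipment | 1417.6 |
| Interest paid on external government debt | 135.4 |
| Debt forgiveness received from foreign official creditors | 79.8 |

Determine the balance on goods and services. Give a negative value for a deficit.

756.6

Goods: -1417.6 + 623.9 - 268.0 + 532.3 - 555.7 = -1085.1
Services: 448.1 + 723.9 + 267.8 + 324.1 + 271.2 - 193.4 = 1841.7
Trade balance = -1085.1 + 1841.7 = 756.6
(Excluded from the trade balance — financial account: new loans extended by domestic banks to foreign borrowers 442.3, domestic pension funds' purchases of foreign equities 421.1, sale of domestic government bonds to non-residents 332.1; secondary income: pension payments received by residents from foreign governments 54.6; capital account: sale of embassy land to a foreign government 23.9, debt forgiveness received from foreign official creditors 79.8; primary income: dividends received from foreign subsidiaries of resident firms 253.4, compensation earned by residents employed abroad 97.4, interest paid on external government debt 135.4.)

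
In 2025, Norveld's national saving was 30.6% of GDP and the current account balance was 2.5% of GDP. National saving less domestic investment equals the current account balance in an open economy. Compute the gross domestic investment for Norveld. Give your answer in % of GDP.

S - I = CA (net lending to the rest of the world).
I = S - CA = 30.6 - 2.5 = 28.1

28.1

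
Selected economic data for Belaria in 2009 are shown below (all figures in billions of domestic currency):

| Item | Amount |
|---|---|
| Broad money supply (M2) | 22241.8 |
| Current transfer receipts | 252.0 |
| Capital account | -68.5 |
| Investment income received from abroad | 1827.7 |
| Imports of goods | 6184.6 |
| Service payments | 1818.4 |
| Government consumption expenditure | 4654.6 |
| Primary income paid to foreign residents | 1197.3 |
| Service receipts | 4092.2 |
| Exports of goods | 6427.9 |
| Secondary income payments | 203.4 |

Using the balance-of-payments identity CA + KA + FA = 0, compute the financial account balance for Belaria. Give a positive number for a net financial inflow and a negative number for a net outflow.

-3127.6

Goods balance = 6427.9 - 6184.6 = 243.3
Services balance = 4092.2 - 1818.4 = 2273.8
Trade balance (goods + services) = 243.3 + 2273.8 = 2517.1
Net primary income = 1827.7 - 1197.3 = 630.4
Net secondary income = 252.0 - 203.4 = 48.6
Current account = 2517.1 + 630.4 + 48.6 = 3196.1
Financial account = -(3196.1 + (-68.5)) = -3127.6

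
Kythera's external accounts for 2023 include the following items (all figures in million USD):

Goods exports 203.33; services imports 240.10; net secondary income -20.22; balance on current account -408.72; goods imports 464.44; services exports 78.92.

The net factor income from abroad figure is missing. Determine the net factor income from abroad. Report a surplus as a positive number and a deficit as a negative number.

Current account = goods balance + services balance + net primary income + net secondary income
Sum of the known components = -442.51
Net factor income from abroad = CA - (known components) = -408.72 - (-442.51) = 33.79

33.79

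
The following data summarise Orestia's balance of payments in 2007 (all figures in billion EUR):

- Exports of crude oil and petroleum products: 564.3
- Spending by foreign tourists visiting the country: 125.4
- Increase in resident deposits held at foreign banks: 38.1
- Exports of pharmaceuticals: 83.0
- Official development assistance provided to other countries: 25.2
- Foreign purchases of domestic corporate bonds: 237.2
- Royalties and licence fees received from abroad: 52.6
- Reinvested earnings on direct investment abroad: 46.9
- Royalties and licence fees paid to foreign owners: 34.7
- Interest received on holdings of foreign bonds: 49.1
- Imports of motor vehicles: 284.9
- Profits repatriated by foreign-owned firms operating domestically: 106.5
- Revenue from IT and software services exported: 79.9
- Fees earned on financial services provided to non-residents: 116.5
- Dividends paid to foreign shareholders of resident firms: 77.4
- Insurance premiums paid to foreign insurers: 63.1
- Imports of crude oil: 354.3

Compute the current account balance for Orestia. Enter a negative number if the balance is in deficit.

171.6

Goods: -354.3 + 564.3 - 284.9 + 83.0 = 8.1
Services: 116.5 + 125.4 - 63.1 + 52.6 - 34.7 + 79.9 = 276.6
Primary income: -77.4 + 49.1 - 106.5 + 46.9 = -87.9
Secondary income: -25.2
Current account = 8.1 + 276.6 + (-87.9) + (-25.2) = 171.6
(Excluded from the current account — financial account: increase in resident deposits held at foreign banks 38.1, foreign purchases of domestic corporate bonds 237.2.)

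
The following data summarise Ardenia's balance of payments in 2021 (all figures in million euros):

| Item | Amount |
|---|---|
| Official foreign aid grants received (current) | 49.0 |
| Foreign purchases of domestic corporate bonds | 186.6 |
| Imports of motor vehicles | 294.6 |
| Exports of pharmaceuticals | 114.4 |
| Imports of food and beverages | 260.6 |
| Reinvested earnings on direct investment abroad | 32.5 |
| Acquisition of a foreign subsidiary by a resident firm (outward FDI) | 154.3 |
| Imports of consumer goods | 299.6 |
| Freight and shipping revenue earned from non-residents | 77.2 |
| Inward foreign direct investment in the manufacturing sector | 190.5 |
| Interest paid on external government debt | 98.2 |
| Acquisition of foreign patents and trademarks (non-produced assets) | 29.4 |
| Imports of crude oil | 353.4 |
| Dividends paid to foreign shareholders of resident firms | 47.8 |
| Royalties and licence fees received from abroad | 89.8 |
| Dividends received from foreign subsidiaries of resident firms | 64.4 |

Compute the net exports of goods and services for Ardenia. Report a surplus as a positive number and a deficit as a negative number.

-926.8

Goods: -294.6 - 260.6 - 299.6 + 114.4 - 353.4 = -1093.8
Services: 77.2 + 89.8 = 167.0
Trade balance = -1093.8 + 167.0 = -926.8
(Excluded from the trade balance — secondary income: official foreign aid grants received (current) 49.0; financial account: foreign purchases of domestic corporate bonds 186.6, acquisition of a foreign subsidiary by a resident firm (outward FDI) 154.3, inward foreign direct investment in the manufacturing sector 190.5; primary income: reinvested earnings on direct investment abroad 32.5, interest paid on external government debt 98.2, dividends paid to foreign shareholders of resident firms 47.8, dividends received from foreign subsidiaries of resident firms 64.4; capital account: acquisition of foreign patents and trademarks (non-produced assets) 29.4.)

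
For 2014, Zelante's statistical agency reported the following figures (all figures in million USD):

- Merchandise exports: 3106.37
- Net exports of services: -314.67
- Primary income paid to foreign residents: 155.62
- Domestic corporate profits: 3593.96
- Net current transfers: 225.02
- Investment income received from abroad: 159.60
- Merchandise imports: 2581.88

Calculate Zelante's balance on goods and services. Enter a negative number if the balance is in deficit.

209.82

Goods balance = 3106.37 - 2581.88 = 524.49
Services balance = -314.67
Trade balance (goods + services) = 524.49 + (-314.67) = 209.82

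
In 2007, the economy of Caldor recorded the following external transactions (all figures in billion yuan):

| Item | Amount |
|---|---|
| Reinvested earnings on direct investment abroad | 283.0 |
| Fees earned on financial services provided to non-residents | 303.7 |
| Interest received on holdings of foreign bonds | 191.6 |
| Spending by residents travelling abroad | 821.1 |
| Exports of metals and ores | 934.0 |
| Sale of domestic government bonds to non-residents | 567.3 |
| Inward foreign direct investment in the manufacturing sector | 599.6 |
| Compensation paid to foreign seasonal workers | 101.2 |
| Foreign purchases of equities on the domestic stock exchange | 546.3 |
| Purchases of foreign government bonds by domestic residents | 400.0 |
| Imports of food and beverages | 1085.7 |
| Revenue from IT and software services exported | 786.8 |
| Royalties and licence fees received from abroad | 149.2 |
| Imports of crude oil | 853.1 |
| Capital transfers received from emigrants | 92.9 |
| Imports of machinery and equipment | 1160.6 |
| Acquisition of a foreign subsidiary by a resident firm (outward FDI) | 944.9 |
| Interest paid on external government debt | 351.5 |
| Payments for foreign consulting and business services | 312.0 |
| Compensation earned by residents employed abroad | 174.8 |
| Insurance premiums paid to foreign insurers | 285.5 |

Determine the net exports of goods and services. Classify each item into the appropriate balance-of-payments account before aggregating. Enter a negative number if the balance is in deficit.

-2344.3

Goods: -1160.6 - 1085.7 + 934.0 - 853.1 = -2165.4
Services: 786.8 - 285.5 + 149.2 + 303.7 - 312.0 - 821.1 = -178.9
Trade balance = -2165.4 + (-178.9) = -2344.3
(Excluded from the trade balance — primary income: reinvested earnings on direct investment abroad 283.0, interest received on holdings of foreign bonds 191.6, compensation paid to foreign seasonal workers 101.2, interest paid on external government debt 351.5, compensation earned by residents employed abroad 174.8; financial account: sale of domestic government bonds to non-residents 567.3, inward foreign direct investment in the manufacturing sector 599.6, foreign purchases of equities on the domestic stock exchange 546.3, purchases of foreign government bonds by domestic residents 400.0, acquisition of a foreign subsidiary by a resident firm (outward FDI) 944.9; capital account: capital transfers received from emigrants 92.9.)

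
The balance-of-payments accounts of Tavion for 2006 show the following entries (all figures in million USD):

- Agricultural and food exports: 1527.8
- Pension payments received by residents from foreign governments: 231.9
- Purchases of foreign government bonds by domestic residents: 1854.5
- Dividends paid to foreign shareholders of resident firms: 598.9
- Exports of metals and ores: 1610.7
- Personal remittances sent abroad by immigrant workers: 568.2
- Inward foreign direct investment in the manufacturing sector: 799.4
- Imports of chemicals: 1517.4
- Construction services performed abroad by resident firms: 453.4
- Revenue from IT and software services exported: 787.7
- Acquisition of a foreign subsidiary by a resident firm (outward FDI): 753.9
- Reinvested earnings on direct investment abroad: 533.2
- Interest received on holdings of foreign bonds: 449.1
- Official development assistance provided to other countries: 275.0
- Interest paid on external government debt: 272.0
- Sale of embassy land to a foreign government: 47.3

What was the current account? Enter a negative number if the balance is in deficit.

2362.3

Goods: 1610.7 + 1527.8 - 1517.4 = 1621.1
Services: 787.7 + 453.4 = 1241.1
Primary income: 533.2 - 598.9 - 272.0 + 449.1 = 111.4
Secondary income: -275.0 + 231.9 - 568.2 = -611.3
Current account = 1621.1 + 1241.1 + 111.4 + (-611.3) = 2362.3
(Excluded from the current account — financial account: purchases of foreign government bonds by domestic residents 1854.5, inward foreign direct investment in the manufacturing sector 799.4, acquisition of a foreign subsidiary by a resident firm (outward FDI) 753.9; capital account: sale of embassy land to a foreign government 47.3.)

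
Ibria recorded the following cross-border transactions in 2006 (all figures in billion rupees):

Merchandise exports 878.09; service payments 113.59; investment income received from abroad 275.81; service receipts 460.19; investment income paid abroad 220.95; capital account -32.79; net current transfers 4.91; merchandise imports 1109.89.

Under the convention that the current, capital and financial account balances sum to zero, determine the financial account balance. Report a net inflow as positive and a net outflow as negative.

Goods balance = 878.09 - 1109.89 = -231.80
Services balance = 460.19 - 113.59 = 346.60
Trade balance (goods + services) = -231.80 + 346.60 = 114.80
Net primary income = 275.81 - 220.95 = 54.86
Net secondary income = 4.91
Current account = 114.80 + 54.86 + 4.91 = 174.57
Financial account = -(174.57 + (-32.79)) = -141.78

-141.78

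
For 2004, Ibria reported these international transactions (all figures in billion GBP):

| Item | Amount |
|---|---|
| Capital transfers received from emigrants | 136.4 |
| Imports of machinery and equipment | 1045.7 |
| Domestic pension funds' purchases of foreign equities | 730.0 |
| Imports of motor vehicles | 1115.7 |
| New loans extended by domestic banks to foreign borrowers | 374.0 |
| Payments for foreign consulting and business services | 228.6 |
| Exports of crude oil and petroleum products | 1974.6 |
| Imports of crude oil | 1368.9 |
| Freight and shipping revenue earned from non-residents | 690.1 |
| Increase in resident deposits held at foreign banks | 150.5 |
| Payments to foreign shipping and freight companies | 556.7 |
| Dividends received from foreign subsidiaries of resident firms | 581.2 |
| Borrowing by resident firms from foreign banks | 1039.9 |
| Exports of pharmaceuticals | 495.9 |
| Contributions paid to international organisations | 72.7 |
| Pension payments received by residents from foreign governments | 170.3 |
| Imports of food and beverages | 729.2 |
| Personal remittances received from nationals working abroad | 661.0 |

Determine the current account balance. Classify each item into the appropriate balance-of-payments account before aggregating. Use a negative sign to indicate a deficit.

Goods: 1974.6 + 495.9 - 729.2 - 1045.7 - 1368.9 - 1115.7 = -1789.0
Services: -556.7 + 690.1 - 228.6 = -95.2
Primary income: 581.2
Secondary income: 170.3 + 661.0 - 72.7 = 758.6
Current account = (-1789.0) + (-95.2) + 581.2 + 758.6 = -544.4
(Excluded from the current account — capital account: capital transfers received from emigrants 136.4; financial account: domestic pension funds' purchases of foreign equities 730.0, new loans extended by domestic banks to foreign borrowers 374.0, increase in resident deposits held at foreign banks 150.5, borrowing by resident firms from foreign banks 1039.9.)

-544.4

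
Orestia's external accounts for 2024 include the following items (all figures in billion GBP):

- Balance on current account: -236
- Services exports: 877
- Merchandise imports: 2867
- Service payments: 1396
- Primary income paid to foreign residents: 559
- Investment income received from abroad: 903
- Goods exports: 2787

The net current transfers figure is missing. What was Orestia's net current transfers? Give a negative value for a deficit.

Current account = goods balance + services balance + net primary income + net secondary income
Sum of the known components = -255
Net current transfers = CA - (known components) = -236 - (-255) = 19

19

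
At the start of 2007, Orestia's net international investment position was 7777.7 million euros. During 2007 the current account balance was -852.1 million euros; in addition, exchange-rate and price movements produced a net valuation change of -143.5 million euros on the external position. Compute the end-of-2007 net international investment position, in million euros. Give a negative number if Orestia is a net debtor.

Change in NIIP = current account + net valuation change = -852.1 + (-143.5) = -995.6
End-of-year NIIP = 7777.7 + (-995.6) = 6782.1

6782.1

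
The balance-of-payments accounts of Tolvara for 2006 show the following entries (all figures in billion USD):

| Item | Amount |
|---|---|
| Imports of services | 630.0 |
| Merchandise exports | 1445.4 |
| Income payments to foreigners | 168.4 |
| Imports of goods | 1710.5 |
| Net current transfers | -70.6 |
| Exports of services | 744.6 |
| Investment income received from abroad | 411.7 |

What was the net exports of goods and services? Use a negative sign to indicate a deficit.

Goods balance = 1445.4 - 1710.5 = -265.1
Services balance = 744.6 - 630.0 = 114.6
Trade balance (goods + services) = -265.1 + 114.6 = -150.5

-150.5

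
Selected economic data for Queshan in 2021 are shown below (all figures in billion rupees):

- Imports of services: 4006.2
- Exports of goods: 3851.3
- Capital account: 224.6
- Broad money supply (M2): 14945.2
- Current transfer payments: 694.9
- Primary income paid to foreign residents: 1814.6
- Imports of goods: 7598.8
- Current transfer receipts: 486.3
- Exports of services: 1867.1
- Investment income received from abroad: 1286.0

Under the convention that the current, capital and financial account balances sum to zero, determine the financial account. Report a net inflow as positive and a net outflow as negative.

6399.2

Goods balance = 3851.3 - 7598.8 = -3747.5
Services balance = 1867.1 - 4006.2 = -2139.1
Trade balance (goods + services) = -3747.5 + (-2139.1) = -5886.6
Net primary income = 1286.0 - 1814.6 = -528.6
Net secondary income = 486.3 - 694.9 = -208.6
Current account = -5886.6 + (-528.6) + (-208.6) = -6623.8
Financial account = -(-6623.8 + 224.6) = 6399.2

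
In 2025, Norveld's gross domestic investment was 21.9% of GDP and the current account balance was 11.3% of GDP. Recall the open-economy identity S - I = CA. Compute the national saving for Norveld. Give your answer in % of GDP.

S - I = CA (net lending to the rest of the world).
S = I + CA = 21.9 + 11.3 = 33.2

33.2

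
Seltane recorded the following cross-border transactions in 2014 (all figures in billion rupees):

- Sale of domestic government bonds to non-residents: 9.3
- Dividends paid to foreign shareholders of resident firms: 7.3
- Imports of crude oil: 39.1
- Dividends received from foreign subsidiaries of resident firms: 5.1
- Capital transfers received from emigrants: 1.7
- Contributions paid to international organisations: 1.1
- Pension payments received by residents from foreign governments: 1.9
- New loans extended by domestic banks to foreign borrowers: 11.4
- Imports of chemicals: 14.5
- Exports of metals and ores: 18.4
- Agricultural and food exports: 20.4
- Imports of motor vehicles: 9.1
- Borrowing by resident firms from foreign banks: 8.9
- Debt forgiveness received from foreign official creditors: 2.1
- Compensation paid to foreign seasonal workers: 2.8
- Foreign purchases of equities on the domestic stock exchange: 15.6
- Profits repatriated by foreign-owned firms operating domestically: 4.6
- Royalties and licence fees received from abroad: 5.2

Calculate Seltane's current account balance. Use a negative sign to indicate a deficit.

-27.5

Goods: -9.1 + 20.4 - 39.1 - 14.5 + 18.4 = -23.9
Services: 5.2
Primary income: -7.3 + 5.1 - 2.8 - 4.6 = -9.6
Secondary income: 1.9 - 1.1 = 0.8
Current account = (-23.9) + 5.2 + (-9.6) + 0.8 = -27.5
(Excluded from the current account — financial account: sale of domestic government bonds to non-residents 9.3, new loans extended by domestic banks to foreign borrowers 11.4, borrowing by resident firms from foreign banks 8.9, foreign purchases of equities on the domestic stock exchange 15.6; capital account: capital transfers received from emigrants 1.7, debt forgiveness received from foreign official creditors 2.1.)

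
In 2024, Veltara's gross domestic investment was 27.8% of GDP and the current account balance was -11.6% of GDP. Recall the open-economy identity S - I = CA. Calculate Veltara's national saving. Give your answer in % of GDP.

S = I + CA = 27.8 + (-11.6) = 16.2

16.2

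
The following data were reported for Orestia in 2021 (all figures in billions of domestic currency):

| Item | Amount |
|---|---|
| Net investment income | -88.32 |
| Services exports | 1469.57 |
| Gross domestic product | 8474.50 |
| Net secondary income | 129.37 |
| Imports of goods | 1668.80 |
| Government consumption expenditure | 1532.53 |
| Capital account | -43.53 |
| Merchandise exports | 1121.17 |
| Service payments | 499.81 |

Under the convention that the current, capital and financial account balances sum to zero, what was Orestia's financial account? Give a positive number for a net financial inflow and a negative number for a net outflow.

-419.65

Goods balance = 1121.17 - 1668.80 = -547.63
Services balance = 1469.57 - 499.81 = 969.76
Trade balance (goods + services) = -547.63 + 969.76 = 422.13
Net primary income = -88.32
Net secondary income = 129.37
Current account = 422.13 + (-88.32) + 129.37 = 463.18
Financial account = -(463.18 + (-43.53)) = -419.65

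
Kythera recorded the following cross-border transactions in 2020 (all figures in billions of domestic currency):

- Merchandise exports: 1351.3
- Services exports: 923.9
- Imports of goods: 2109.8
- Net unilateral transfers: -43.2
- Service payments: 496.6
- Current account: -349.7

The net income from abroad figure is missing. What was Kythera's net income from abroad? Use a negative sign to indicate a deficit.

Current account = goods balance + services balance + net primary income + net secondary income
Sum of the known components = -374.4
Net income from abroad = CA - (known components) = -349.7 - (-374.4) = 24.7

24.7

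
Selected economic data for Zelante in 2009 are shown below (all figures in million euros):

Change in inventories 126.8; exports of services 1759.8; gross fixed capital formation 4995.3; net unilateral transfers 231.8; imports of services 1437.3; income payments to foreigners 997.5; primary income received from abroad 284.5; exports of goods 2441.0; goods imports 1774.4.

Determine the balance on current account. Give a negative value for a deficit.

Goods balance = 2441.0 - 1774.4 = 666.6
Services balance = 1759.8 - 1437.3 = 322.5
Trade balance (goods + services) = 666.6 + 322.5 = 989.1
Net primary income = 284.5 - 997.5 = -713.0
Net secondary income = 231.8
Current account = 989.1 + (-713.0) + 231.8 = 507.9

507.9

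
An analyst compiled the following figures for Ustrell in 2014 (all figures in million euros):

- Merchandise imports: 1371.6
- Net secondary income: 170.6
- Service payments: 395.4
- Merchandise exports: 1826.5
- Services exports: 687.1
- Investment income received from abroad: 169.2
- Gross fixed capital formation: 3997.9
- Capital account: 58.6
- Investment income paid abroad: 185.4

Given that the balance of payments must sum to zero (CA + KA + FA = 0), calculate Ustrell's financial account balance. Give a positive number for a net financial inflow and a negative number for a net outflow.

Goods balance = 1826.5 - 1371.6 = 454.9
Services balance = 687.1 - 395.4 = 291.7
Trade balance (goods + services) = 454.9 + 291.7 = 746.6
Net primary income = 169.2 - 185.4 = -16.2
Net secondary income = 170.6
Current account = 746.6 + (-16.2) + 170.6 = 901.0
Financial account = -(901.0 + 58.6) = -959.6

-959.6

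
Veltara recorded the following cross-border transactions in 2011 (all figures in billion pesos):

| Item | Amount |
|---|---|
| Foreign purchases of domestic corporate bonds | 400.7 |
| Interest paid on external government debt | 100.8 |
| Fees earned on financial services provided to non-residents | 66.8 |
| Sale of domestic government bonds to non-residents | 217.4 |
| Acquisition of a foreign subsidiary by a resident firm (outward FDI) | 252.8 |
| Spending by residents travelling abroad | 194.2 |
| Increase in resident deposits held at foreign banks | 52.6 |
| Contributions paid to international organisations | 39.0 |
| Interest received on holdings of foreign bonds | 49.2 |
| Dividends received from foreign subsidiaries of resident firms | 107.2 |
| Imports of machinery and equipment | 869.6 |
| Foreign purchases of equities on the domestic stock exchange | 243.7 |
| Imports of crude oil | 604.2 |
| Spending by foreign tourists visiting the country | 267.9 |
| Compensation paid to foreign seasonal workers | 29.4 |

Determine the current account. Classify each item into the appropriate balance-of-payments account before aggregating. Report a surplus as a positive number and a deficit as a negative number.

-1346.1

Goods: -869.6 - 604.2 = -1473.8
Services: 267.9 + 66.8 - 194.2 = 140.5
Primary income: 107.2 - 29.4 - 100.8 + 49.2 = 26.2
Secondary income: -39.0
Current account = (-1473.8) + 140.5 + 26.2 + (-39.0) = -1346.1
(Excluded from the current account — financial account: foreign purchases of domestic corporate bonds 400.7, sale of domestic government bonds to non-residents 217.4, acquisition of a foreign subsidiary by a resident firm (outward FDI) 252.8, increase in resident deposits held at foreign banks 52.6, foreign purchases of equities on the domestic stock exchange 243.7.)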